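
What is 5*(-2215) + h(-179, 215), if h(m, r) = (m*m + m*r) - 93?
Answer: -17612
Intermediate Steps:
h(m, r) = -93 + m² + m*r (h(m, r) = (m² + m*r) - 93 = -93 + m² + m*r)
5*(-2215) + h(-179, 215) = 5*(-2215) + (-93 + (-179)² - 179*215) = -11075 + (-93 + 32041 - 38485) = -11075 - 6537 = -17612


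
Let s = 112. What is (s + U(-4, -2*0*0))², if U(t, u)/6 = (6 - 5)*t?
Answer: 7744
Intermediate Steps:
U(t, u) = 6*t (U(t, u) = 6*((6 - 5)*t) = 6*(1*t) = 6*t)
(s + U(-4, -2*0*0))² = (112 + 6*(-4))² = (112 - 24)² = 88² = 7744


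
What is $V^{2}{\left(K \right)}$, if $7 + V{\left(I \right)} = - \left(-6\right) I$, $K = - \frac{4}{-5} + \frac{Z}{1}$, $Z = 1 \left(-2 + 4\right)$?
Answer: $\frac{2401}{25} \approx 96.04$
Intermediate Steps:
$Z = 2$ ($Z = 1 \cdot 2 = 2$)
$K = \frac{14}{5}$ ($K = - \frac{4}{-5} + \frac{2}{1} = \left(-4\right) \left(- \frac{1}{5}\right) + 2 \cdot 1 = \frac{4}{5} + 2 = \frac{14}{5} \approx 2.8$)
$V{\left(I \right)} = -7 + 6 I$ ($V{\left(I \right)} = -7 - - 6 I = -7 + 6 I$)
$V^{2}{\left(K \right)} = \left(-7 + 6 \cdot \frac{14}{5}\right)^{2} = \left(-7 + \frac{84}{5}\right)^{2} = \left(\frac{49}{5}\right)^{2} = \frac{2401}{25}$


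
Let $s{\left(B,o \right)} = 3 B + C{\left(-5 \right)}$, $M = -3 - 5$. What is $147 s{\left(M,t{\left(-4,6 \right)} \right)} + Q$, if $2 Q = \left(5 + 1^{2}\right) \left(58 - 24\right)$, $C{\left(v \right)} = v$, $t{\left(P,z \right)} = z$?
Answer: $-4161$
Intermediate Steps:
$Q = 102$ ($Q = \frac{\left(5 + 1^{2}\right) \left(58 - 24\right)}{2} = \frac{\left(5 + 1\right) 34}{2} = \frac{6 \cdot 34}{2} = \frac{1}{2} \cdot 204 = 102$)
$M = -8$
$s{\left(B,o \right)} = -5 + 3 B$ ($s{\left(B,o \right)} = 3 B - 5 = -5 + 3 B$)
$147 s{\left(M,t{\left(-4,6 \right)} \right)} + Q = 147 \left(-5 + 3 \left(-8\right)\right) + 102 = 147 \left(-5 - 24\right) + 102 = 147 \left(-29\right) + 102 = -4263 + 102 = -4161$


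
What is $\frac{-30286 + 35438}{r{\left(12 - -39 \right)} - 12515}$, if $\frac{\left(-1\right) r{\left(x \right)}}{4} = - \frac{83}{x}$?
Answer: $- \frac{262752}{637933} \approx -0.41188$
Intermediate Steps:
$r{\left(x \right)} = \frac{332}{x}$ ($r{\left(x \right)} = - 4 \left(- \frac{83}{x}\right) = \frac{332}{x}$)
$\frac{-30286 + 35438}{r{\left(12 - -39 \right)} - 12515} = \frac{-30286 + 35438}{\frac{332}{12 - -39} - 12515} = \frac{5152}{\frac{332}{12 + 39} - 12515} = \frac{5152}{\frac{332}{51} - 12515} = \frac{5152}{- \frac{637933}{51}} = 5152 \left(- \frac{51}{637933}\right) = - \frac{262752}{637933}$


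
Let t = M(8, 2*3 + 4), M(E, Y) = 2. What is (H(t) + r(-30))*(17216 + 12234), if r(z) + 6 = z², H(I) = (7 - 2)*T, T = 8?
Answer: 27506300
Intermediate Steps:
t = 2
H(I) = 40 (H(I) = (7 - 2)*8 = 5*8 = 40)
r(z) = -6 + z²
(H(t) + r(-30))*(17216 + 12234) = (40 + (-6 + (-30)²))*(17216 + 12234) = (40 + (-6 + 900))*29450 = (40 + 894)*29450 = 934*29450 = 27506300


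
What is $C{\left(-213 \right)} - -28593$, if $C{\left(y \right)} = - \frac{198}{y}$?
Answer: $\frac{2030169}{71} \approx 28594.0$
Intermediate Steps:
$C{\left(-213 \right)} - -28593 = - \frac{198}{-213} - -28593 = \left(-198\right) \left(- \frac{1}{213}\right) + 28593 = \frac{66}{71} + 28593 = \frac{2030169}{71}$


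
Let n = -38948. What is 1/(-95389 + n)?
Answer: -1/134337 ≈ -7.4440e-6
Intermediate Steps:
1/(-95389 + n) = 1/(-95389 - 38948) = 1/(-134337) = -1/134337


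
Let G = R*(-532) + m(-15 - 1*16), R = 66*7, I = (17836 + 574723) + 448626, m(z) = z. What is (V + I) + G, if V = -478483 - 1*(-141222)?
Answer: 458109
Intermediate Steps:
I = 1041185 (I = 592559 + 448626 = 1041185)
R = 462
G = -245815 (G = 462*(-532) + (-15 - 1*16) = -245784 + (-15 - 16) = -245784 - 31 = -245815)
V = -337261 (V = -478483 + 141222 = -337261)
(V + I) + G = (-337261 + 1041185) - 245815 = 703924 - 245815 = 458109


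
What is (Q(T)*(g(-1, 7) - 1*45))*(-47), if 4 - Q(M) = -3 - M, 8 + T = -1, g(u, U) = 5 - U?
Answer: -4418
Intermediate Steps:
T = -9 (T = -8 - 1 = -9)
Q(M) = 7 + M (Q(M) = 4 - (-3 - M) = 4 + (3 + M) = 7 + M)
(Q(T)*(g(-1, 7) - 1*45))*(-47) = ((7 - 9)*((5 - 1*7) - 1*45))*(-47) = -2*((5 - 7) - 45)*(-47) = -2*(-2 - 45)*(-47) = -2*(-47)*(-47) = 94*(-47) = -4418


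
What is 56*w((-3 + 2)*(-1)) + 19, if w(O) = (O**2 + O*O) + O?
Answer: 187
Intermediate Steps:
w(O) = O + 2*O**2 (w(O) = (O**2 + O**2) + O = 2*O**2 + O = O + 2*O**2)
56*w((-3 + 2)*(-1)) + 19 = 56*(((-3 + 2)*(-1))*(1 + 2*((-3 + 2)*(-1)))) + 19 = 56*((-1*(-1))*(1 + 2*(-1*(-1)))) + 19 = 56*(1*(1 + 2*1)) + 19 = 56*(1*(1 + 2)) + 19 = 56*(1*3) + 19 = 56*3 + 19 = 168 + 19 = 187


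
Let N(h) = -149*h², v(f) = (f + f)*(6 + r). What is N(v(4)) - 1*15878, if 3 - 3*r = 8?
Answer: -1754486/9 ≈ -1.9494e+5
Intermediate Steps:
r = -5/3 (r = 1 - ⅓*8 = 1 - 8/3 = -5/3 ≈ -1.6667)
v(f) = 26*f/3 (v(f) = (f + f)*(6 - 5/3) = (2*f)*(13/3) = 26*f/3)
N(v(4)) - 1*15878 = -149*((26/3)*4)² - 1*15878 = -149*(104/3)² - 15878 = -149*10816/9 - 15878 = -1611584/9 - 15878 = -1754486/9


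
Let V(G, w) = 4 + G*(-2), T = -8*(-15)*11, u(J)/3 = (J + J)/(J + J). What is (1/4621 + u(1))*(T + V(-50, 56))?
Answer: 19742336/4621 ≈ 4272.3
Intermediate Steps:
u(J) = 3 (u(J) = 3*((J + J)/(J + J)) = 3*((2*J)/((2*J))) = 3*((2*J)*(1/(2*J))) = 3*1 = 3)
T = 1320 (T = 120*11 = 1320)
V(G, w) = 4 - 2*G
(1/4621 + u(1))*(T + V(-50, 56)) = (1/4621 + 3)*(1320 + (4 - 2*(-50))) = (1/4621 + 3)*(1320 + (4 + 100)) = 13864*(1320 + 104)/4621 = (13864/4621)*1424 = 19742336/4621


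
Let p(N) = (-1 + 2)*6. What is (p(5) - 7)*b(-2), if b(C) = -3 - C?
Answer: 1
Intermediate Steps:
p(N) = 6 (p(N) = 1*6 = 6)
(p(5) - 7)*b(-2) = (6 - 7)*(-3 - 1*(-2)) = -(-3 + 2) = -1*(-1) = 1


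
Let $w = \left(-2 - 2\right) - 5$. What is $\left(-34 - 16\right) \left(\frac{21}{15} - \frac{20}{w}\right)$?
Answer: $- \frac{1630}{9} \approx -181.11$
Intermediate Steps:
$w = -9$ ($w = -4 - 5 = -9$)
$\left(-34 - 16\right) \left(\frac{21}{15} - \frac{20}{w}\right) = \left(-34 - 16\right) \left(\frac{21}{15} - \frac{20}{-9}\right) = - 50 \left(21 \cdot \frac{1}{15} - - \frac{20}{9}\right) = - 50 \left(\frac{7}{5} + \frac{20}{9}\right) = \left(-50\right) \frac{163}{45} = - \frac{1630}{9}$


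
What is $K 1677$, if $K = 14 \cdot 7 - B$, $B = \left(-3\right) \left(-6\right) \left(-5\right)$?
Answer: $315276$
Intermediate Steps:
$B = -90$ ($B = 18 \left(-5\right) = -90$)
$K = 188$ ($K = 14 \cdot 7 - -90 = 98 + 90 = 188$)
$K 1677 = 188 \cdot 1677 = 315276$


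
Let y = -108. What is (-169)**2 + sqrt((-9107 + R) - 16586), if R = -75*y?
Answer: 28561 + I*sqrt(17593) ≈ 28561.0 + 132.64*I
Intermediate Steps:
R = 8100 (R = -75*(-108) = 8100)
(-169)**2 + sqrt((-9107 + R) - 16586) = (-169)**2 + sqrt((-9107 + 8100) - 16586) = 28561 + sqrt(-1007 - 16586) = 28561 + sqrt(-17593) = 28561 + I*sqrt(17593)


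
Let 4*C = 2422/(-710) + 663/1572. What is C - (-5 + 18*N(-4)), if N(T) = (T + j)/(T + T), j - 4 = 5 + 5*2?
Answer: 28276991/744080 ≈ 38.003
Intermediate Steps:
j = 19 (j = 4 + (5 + 5*2) = 4 + (5 + 10) = 4 + 15 = 19)
C = -556109/744080 (C = (2422/(-710) + 663/1572)/4 = (2422*(-1/710) + 663*(1/1572))/4 = (-1211/355 + 221/524)/4 = (¼)*(-556109/186020) = -556109/744080 ≈ -0.74738)
N(T) = (19 + T)/(2*T) (N(T) = (T + 19)/(T + T) = (19 + T)/((2*T)) = (19 + T)*(1/(2*T)) = (19 + T)/(2*T))
C - (-5 + 18*N(-4)) = -556109/744080 - (-5 + 18*((½)*(19 - 4)/(-4))) = -556109/744080 - (-5 + 18*((½)*(-¼)*15)) = -556109/744080 - (-5 + 18*(-15/8)) = -556109/744080 - (-5 - 135/4) = -556109/744080 - 1*(-155/4) = -556109/744080 + 155/4 = 28276991/744080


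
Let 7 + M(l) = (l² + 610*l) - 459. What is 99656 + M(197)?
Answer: 258169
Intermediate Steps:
M(l) = -466 + l² + 610*l (M(l) = -7 + ((l² + 610*l) - 459) = -7 + (-459 + l² + 610*l) = -466 + l² + 610*l)
99656 + M(197) = 99656 + (-466 + 197² + 610*197) = 99656 + (-466 + 38809 + 120170) = 99656 + 158513 = 258169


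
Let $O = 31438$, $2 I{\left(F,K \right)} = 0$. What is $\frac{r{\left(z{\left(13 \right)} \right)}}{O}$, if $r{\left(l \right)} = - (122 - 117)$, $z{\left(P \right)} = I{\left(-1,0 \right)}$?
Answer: $- \frac{5}{31438} \approx -0.00015904$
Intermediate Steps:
$I{\left(F,K \right)} = 0$ ($I{\left(F,K \right)} = \frac{1}{2} \cdot 0 = 0$)
$z{\left(P \right)} = 0$
$r{\left(l \right)} = -5$ ($r{\left(l \right)} = \left(-1\right) 5 = -5$)
$\frac{r{\left(z{\left(13 \right)} \right)}}{O} = - \frac{5}{31438}$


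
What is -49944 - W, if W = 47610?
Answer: -97554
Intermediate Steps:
-49944 - W = -49944 - 1*47610 = -49944 - 47610 = -97554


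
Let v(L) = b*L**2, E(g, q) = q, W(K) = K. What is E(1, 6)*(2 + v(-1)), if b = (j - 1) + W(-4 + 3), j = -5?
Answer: -30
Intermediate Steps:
b = -7 (b = (-5 - 1) + (-4 + 3) = -6 - 1 = -7)
v(L) = -7*L**2
E(1, 6)*(2 + v(-1)) = 6*(2 - 7*(-1)**2) = 6*(2 - 7*1) = 6*(2 - 7) = 6*(-5) = -30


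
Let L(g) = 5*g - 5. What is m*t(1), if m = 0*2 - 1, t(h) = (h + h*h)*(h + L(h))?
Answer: -2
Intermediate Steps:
L(g) = -5 + 5*g
t(h) = (-5 + 6*h)*(h + h²) (t(h) = (h + h*h)*(h + (-5 + 5*h)) = (h + h²)*(-5 + 6*h) = (-5 + 6*h)*(h + h²))
m = -1 (m = 0 - 1 = -1)
m*t(1) = -(-5 + 1 + 6*1²) = -(-5 + 1 + 6*1) = -(-5 + 1 + 6) = -2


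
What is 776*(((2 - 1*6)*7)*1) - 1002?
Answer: -22730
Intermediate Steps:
776*(((2 - 1*6)*7)*1) - 1002 = 776*(((2 - 6)*7)*1) - 1002 = 776*(-4*7*1) - 1002 = 776*(-28*1) - 1002 = 776*(-28) - 1002 = -21728 - 1002 = -22730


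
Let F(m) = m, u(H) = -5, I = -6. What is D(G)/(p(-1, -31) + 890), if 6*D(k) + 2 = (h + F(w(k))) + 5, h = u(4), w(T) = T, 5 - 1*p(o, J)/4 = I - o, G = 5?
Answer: 1/1860 ≈ 0.00053763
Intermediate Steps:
p(o, J) = 44 + 4*o (p(o, J) = 20 - 4*(-6 - o) = 20 + (24 + 4*o) = 44 + 4*o)
h = -5
D(k) = -1/3 + k/6 (D(k) = -1/3 + ((-5 + k) + 5)/6 = -1/3 + k/6)
D(G)/(p(-1, -31) + 890) = (-1/3 + (1/6)*5)/((44 + 4*(-1)) + 890) = (-1/3 + 5/6)/((44 - 4) + 890) = (1/2)/(40 + 890) = (1/2)/930 = (1/930)*(1/2) = 1/1860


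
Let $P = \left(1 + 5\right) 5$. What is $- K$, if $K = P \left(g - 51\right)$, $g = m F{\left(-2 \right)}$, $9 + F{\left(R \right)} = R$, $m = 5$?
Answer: $3180$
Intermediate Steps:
$F{\left(R \right)} = -9 + R$
$g = -55$ ($g = 5 \left(-9 - 2\right) = 5 \left(-11\right) = -55$)
$P = 30$ ($P = 6 \cdot 5 = 30$)
$K = -3180$ ($K = 30 \left(-55 - 51\right) = 30 \left(-106\right) = -3180$)
$- K = \left(-1\right) \left(-3180\right) = 3180$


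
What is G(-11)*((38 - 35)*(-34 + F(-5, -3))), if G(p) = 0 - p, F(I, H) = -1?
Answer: -1155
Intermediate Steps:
G(p) = -p
G(-11)*((38 - 35)*(-34 + F(-5, -3))) = (-1*(-11))*((38 - 35)*(-34 - 1)) = 11*(3*(-35)) = 11*(-105) = -1155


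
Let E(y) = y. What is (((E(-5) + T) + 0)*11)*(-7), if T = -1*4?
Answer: 693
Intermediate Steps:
T = -4
(((E(-5) + T) + 0)*11)*(-7) = (((-5 - 4) + 0)*11)*(-7) = ((-9 + 0)*11)*(-7) = -9*11*(-7) = -99*(-7) = 693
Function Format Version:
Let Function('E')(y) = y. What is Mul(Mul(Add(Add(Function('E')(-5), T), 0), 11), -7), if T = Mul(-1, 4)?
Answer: 693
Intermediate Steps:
T = -4
Mul(Mul(Add(Add(Function('E')(-5), T), 0), 11), -7) = Mul(Mul(Add(Add(-5, -4), 0), 11), -7) = Mul(Mul(Add(-9, 0), 11), -7) = Mul(Mul(-9, 11), -7) = Mul(-99, -7) = 693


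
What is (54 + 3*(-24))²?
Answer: 324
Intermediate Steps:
(54 + 3*(-24))² = (54 - 72)² = (-18)² = 324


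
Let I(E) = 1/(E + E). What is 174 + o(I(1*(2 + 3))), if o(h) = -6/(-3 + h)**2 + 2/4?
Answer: 292309/1682 ≈ 173.79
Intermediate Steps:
I(E) = 1/(2*E)
o(h) = 1/2 - 6/(-3 + h)**2 (o(h) = -6/(-3 + h)**2 + 2*(1/4) = -6/(-3 + h)**2 + 1/2 = 1/2 - 6/(-3 + h)**2)
174 + o(I(1*(2 + 3))) = 174 + (1/2 - 6/(-3 + 1/(2*((1*(2 + 3)))))**2) = 174 + (1/2 - 6/(-3 + 1/(2*((1*5))))**2) = 174 + (1/2 - 6/(-3 + (1/2)/5)**2) = 174 + (1/2 - 6/(-3 + (1/2)*(1/5))**2) = 174 + (1/2 - 6/(-3 + 1/10)**2) = 174 + (1/2 - 6/(-29/10)**2) = 174 + (1/2 - 6*100/841) = 174 + (1/2 - 600/841) = 174 - 359/1682 = 292309/1682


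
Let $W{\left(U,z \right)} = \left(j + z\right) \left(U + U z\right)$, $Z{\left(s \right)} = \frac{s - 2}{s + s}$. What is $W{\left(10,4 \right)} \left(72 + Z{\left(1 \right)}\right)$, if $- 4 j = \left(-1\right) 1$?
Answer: $\frac{60775}{4} \approx 15194.0$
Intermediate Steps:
$j = \frac{1}{4}$ ($j = - \frac{\left(-1\right) 1}{4} = \left(- \frac{1}{4}\right) \left(-1\right) = \frac{1}{4} \approx 0.25$)
$Z{\left(s \right)} = \frac{-2 + s}{2 s}$
$W{\left(U,z \right)} = \left(\frac{1}{4} + z\right) \left(U + U z\right)$
$W{\left(10,4 \right)} \left(72 + Z{\left(1 \right)}\right) = \frac{1}{4} \cdot 10 \left(1 + 4 \cdot 4^{2} + 5 \cdot 4\right) \left(72 + \frac{-2 + 1}{2 \cdot 1}\right) = \frac{1}{4} \cdot 10 \left(1 + 4 \cdot 16 + 20\right) \left(72 + \frac{1}{2} \cdot 1 \left(-1\right)\right) = \frac{1}{4} \cdot 10 \left(1 + 64 + 20\right) \left(72 - \frac{1}{2}\right) = \frac{1}{4} \cdot 10 \cdot 85 \cdot \frac{143}{2} = \frac{425}{2} \cdot \frac{143}{2} = \frac{60775}{4}$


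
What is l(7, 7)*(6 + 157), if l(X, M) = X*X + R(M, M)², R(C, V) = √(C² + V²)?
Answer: 23961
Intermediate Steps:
l(X, M) = X² + 2*M² (l(X, M) = X*X + (√(M² + M²))² = X² + (√(2*M²))² = X² + (√2*√(M²))² = X² + 2*M²)
l(7, 7)*(6 + 157) = (7² + 2*7²)*(6 + 157) = (49 + 2*49)*163 = (49 + 98)*163 = 147*163 = 23961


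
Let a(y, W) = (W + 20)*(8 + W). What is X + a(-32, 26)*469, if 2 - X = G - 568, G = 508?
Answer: 733578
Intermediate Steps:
a(y, W) = (8 + W)*(20 + W) (a(y, W) = (20 + W)*(8 + W) = (8 + W)*(20 + W))
X = 62 (X = 2 - (508 - 568) = 2 - 1*(-60) = 2 + 60 = 62)
X + a(-32, 26)*469 = 62 + (160 + 26² + 28*26)*469 = 62 + (160 + 676 + 728)*469 = 62 + 1564*469 = 62 + 733516 = 733578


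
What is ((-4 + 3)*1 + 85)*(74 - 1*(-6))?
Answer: 6720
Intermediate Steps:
((-4 + 3)*1 + 85)*(74 - 1*(-6)) = (-1*1 + 85)*(74 + 6) = (-1 + 85)*80 = 84*80 = 6720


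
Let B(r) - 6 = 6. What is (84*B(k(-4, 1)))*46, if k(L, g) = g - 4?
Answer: 46368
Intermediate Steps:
k(L, g) = -4 + g
B(r) = 12 (B(r) = 6 + 6 = 12)
(84*B(k(-4, 1)))*46 = (84*12)*46 = 1008*46 = 46368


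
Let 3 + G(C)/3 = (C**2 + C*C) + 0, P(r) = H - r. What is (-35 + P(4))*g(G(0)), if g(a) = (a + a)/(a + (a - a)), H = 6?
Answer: -66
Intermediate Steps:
P(r) = 6 - r
G(C) = -9 + 6*C**2 (G(C) = -9 + 3*((C**2 + C*C) + 0) = -9 + 3*((C**2 + C**2) + 0) = -9 + 3*(2*C**2 + 0) = -9 + 3*(2*C**2) = -9 + 6*C**2)
g(a) = 2 (g(a) = (2*a)/(a + 0) = (2*a)/a = 2)
(-35 + P(4))*g(G(0)) = (-35 + (6 - 1*4))*2 = (-35 + (6 - 4))*2 = (-35 + 2)*2 = -33*2 = -66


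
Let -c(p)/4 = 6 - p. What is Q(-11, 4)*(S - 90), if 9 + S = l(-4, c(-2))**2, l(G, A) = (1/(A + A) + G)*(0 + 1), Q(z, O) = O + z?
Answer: 2376185/4096 ≈ 580.12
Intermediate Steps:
c(p) = -24 + 4*p (c(p) = -4*(6 - p) = -24 + 4*p)
l(G, A) = G + 1/(2*A) (l(G, A) = (1/(2*A) + G)*1 = (G + 1/(2*A))*1 = G + 1/(2*A))
S = 29185/4096 (S = -9 + (-4 + 1/(2*(-24 + 4*(-2))))**2 = -9 + (-4 + 1/(2*(-24 - 8)))**2 = -9 + (-4 + (1/2)/(-32))**2 = -9 + (-4 + (1/2)*(-1/32))**2 = -9 + (-4 - 1/64)**2 = -9 + (-257/64)**2 = -9 + 66049/4096 = 29185/4096 ≈ 7.1252)
Q(-11, 4)*(S - 90) = (4 - 11)*(29185/4096 - 90) = -7*(-339455/4096) = 2376185/4096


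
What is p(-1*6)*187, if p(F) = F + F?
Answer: -2244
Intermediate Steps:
p(F) = 2*F
p(-1*6)*187 = (2*(-1*6))*187 = (2*(-6))*187 = -12*187 = -2244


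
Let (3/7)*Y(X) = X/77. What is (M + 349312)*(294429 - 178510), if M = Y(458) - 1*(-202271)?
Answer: 2110038433543/33 ≈ 6.3941e+10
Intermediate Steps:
Y(X) = X/33 (Y(X) = 7*(X/77)/3 = X/33)
M = 6675401/33 (M = (1/33)*458 - 1*(-202271) = 458/33 + 202271 = 6675401/33 ≈ 2.0229e+5)
(M + 349312)*(294429 - 178510) = (6675401/33 + 349312)*(294429 - 178510) = (18202697/33)*115919 = 2110038433543/33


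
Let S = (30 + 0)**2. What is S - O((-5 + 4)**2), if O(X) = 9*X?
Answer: 891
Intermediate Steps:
S = 900 (S = 30**2 = 900)
S - O((-5 + 4)**2) = 900 - 9*(-5 + 4)**2 = 900 - 9*(-1)**2 = 900 - 9 = 891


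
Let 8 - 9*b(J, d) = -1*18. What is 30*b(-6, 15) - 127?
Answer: -121/3 ≈ -40.333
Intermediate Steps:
b(J, d) = 26/9 (b(J, d) = 8/9 - (-1)*18/9 = 8/9 - ⅑*(-18) = 8/9 + 2 = 26/9)
30*b(-6, 15) - 127 = 30*(26/9) - 127 = 260/3 - 127 = -121/3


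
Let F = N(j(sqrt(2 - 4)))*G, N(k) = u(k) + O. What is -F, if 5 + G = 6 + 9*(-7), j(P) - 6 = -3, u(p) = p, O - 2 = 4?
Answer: 558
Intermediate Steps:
O = 6 (O = 2 + 4 = 6)
j(P) = 3 (j(P) = 6 - 3 = 3)
N(k) = 6 + k (N(k) = k + 6 = 6 + k)
G = -62 (G = -5 + (6 + 9*(-7)) = -5 + (6 - 63) = -5 - 57 = -62)
F = -558 (F = (6 + 3)*(-62) = 9*(-62) = -558)
-F = -1*(-558) = 558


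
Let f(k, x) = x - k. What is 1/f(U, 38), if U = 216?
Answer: -1/178 ≈ -0.0056180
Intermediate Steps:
1/f(U, 38) = 1/(38 - 1*216) = 1/(38 - 216) = 1/(-178) = -1/178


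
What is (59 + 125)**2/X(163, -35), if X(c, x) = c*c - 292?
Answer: 33856/26277 ≈ 1.2884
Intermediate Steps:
X(c, x) = -292 + c**2 (X(c, x) = c**2 - 292 = -292 + c**2)
(59 + 125)**2/X(163, -35) = (59 + 125)**2/(-292 + 163**2) = 184**2/(-292 + 26569) = 33856/26277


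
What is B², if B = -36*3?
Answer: 11664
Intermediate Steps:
B = -108
B² = (-108)² = 11664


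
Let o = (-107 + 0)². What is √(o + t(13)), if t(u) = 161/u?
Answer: √1936974/13 ≈ 107.06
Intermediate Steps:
o = 11449 (o = (-107)² = 11449)
√(o + t(13)) = √(11449 + 161/13) = √(148998/13) = √1936974/13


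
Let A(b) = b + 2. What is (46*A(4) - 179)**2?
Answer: 9409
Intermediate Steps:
A(b) = 2 + b
(46*A(4) - 179)**2 = (46*(2 + 4) - 179)**2 = (46*6 - 179)**2 = (276 - 179)**2 = 97**2 = 9409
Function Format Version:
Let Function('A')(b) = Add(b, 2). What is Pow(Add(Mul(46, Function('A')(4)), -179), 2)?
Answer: 9409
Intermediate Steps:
Function('A')(b) = Add(2, b)
Pow(Add(Mul(46, Function('A')(4)), -179), 2) = Pow(Add(Mul(46, Add(2, 4)), -179), 2) = Pow(Add(Mul(46, 6), -179), 2) = Pow(Add(276, -179), 2) = Pow(97, 2) = 9409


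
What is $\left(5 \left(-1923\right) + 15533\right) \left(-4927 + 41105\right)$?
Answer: $214101404$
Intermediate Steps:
$\left(5 \left(-1923\right) + 15533\right) \left(-4927 + 41105\right) = \left(-9615 + 15533\right) 36178 = 5918 \cdot 36178 = 214101404$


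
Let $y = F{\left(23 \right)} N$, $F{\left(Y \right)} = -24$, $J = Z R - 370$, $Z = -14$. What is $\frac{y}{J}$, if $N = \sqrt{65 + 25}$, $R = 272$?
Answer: $\frac{36 \sqrt{10}}{2089} \approx 0.054496$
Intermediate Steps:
$J = -4178$ ($J = \left(-14\right) 272 - 370 = -3808 - 370 = -4178$)
$N = 3 \sqrt{10}$ ($N = \sqrt{90} = 3 \sqrt{10} \approx 9.4868$)
$y = - 72 \sqrt{10}$ ($y = - 24 \cdot 3 \sqrt{10} = - 72 \sqrt{10} \approx -227.68$)
$\frac{y}{J} = \frac{\left(-72\right) \sqrt{10}}{-4178} = - 72 \sqrt{10} \left(- \frac{1}{4178}\right) = \frac{36 \sqrt{10}}{2089}$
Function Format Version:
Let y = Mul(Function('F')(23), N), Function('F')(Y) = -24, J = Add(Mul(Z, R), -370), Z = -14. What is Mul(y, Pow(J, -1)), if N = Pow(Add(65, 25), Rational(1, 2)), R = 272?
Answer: Mul(Rational(36, 2089), Pow(10, Rational(1, 2))) ≈ 0.054496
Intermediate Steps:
J = -4178 (J = Add(Mul(-14, 272), -370) = Add(-3808, -370) = -4178)
N = Mul(3, Pow(10, Rational(1, 2))) (N = Pow(90, Rational(1, 2)) = Mul(3, Pow(10, Rational(1, 2))) ≈ 9.4868)
y = Mul(-72, Pow(10, Rational(1, 2))) (y = Mul(-24, Mul(3, Pow(10, Rational(1, 2)))) = Mul(-72, Pow(10, Rational(1, 2))) ≈ -227.68)
Mul(y, Pow(J, -1)) = Mul(Mul(-72, Pow(10, Rational(1, 2))), Pow(-4178, -1)) = Mul(Mul(-72, Pow(10, Rational(1, 2))), Rational(-1, 4178)) = Mul(Rational(36, 2089), Pow(10, Rational(1, 2)))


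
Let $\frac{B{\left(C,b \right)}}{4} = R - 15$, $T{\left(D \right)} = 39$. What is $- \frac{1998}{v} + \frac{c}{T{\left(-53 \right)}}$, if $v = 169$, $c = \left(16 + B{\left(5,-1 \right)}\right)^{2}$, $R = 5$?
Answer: $\frac{498}{169} \approx 2.9467$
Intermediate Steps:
$B{\left(C,b \right)} = -40$ ($B{\left(C,b \right)} = 4 \left(5 - 15\right) = 4 \left(-10\right) = -40$)
$c = 576$ ($c = \left(16 - 40\right)^{2} = \left(-24\right)^{2} = 576$)
$- \frac{1998}{v} + \frac{c}{T{\left(-53 \right)}} = - \frac{1998}{169} + \frac{576}{39} = \left(-1998\right) \frac{1}{169} + 576 \cdot \frac{1}{39} = - \frac{1998}{169} + \frac{192}{13} = \frac{498}{169}$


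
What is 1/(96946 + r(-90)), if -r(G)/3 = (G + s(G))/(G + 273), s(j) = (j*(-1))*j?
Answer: 61/5921896 ≈ 1.0301e-5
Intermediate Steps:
s(j) = -j² (s(j) = (-j)*j = -j²)
r(G) = -3*(G - G²)/(273 + G) (r(G) = -3*(G - G²)/(G + 273) = -3*(G - G²)/(273 + G))
1/(96946 + r(-90)) = 1/(96946 + 3*(-90)*(-1 - 90)/(273 - 90)) = 1/(96946 + 3*(-90)*(-91)/183) = 1/(96946 + 3*(-90)*(1/183)*(-91)) = 1/(96946 + 8190/61) = 1/(5921896/61) = 61/5921896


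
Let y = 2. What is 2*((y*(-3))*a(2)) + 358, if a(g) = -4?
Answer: 406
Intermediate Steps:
2*((y*(-3))*a(2)) + 358 = 2*((2*(-3))*(-4)) + 358 = 2*(-6*(-4)) + 358 = 2*24 + 358 = 48 + 358 = 406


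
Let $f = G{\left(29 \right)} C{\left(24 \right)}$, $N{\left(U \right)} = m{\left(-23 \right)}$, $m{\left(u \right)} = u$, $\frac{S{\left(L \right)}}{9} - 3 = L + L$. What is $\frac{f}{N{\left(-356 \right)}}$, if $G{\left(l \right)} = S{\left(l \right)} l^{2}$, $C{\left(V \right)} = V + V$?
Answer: $- \frac{22162032}{23} \approx -9.6357 \cdot 10^{5}$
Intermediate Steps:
$S{\left(L \right)} = 27 + 18 L$ ($S{\left(L \right)} = 27 + 9 \left(L + L\right) = 27 + 9 \cdot 2 L = 27 + 18 L$)
$N{\left(U \right)} = -23$
$C{\left(V \right)} = 2 V$
$G{\left(l \right)} = l^{2} \left(27 + 18 l\right)$ ($G{\left(l \right)} = \left(27 + 18 l\right) l^{2} = l^{2} \left(27 + 18 l\right)$)
$f = 22162032$ ($f = 29^{2} \left(27 + 18 \cdot 29\right) 2 \cdot 24 = 841 \left(27 + 522\right) 48 = 841 \cdot 549 \cdot 48 = 461709 \cdot 48 = 22162032$)
$\frac{f}{N{\left(-356 \right)}} = \frac{22162032}{-23} = 22162032 \left(- \frac{1}{23}\right) = - \frac{22162032}{23}$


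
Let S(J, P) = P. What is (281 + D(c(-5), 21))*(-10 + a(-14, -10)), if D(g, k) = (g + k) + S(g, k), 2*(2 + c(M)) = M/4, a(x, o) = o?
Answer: -12815/2 ≈ -6407.5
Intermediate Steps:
c(M) = -2 + M/8 (c(M) = -2 + (M/4)/2 = -2 + M/8)
D(g, k) = g + 2*k (D(g, k) = (g + k) + k = g + 2*k)
(281 + D(c(-5), 21))*(-10 + a(-14, -10)) = (281 + ((-2 + (⅛)*(-5)) + 2*21))*(-10 - 10) = (281 + ((-2 - 5/8) + 42))*(-20) = (281 + (-21/8 + 42))*(-20) = (281 + 315/8)*(-20) = (2563/8)*(-20) = -12815/2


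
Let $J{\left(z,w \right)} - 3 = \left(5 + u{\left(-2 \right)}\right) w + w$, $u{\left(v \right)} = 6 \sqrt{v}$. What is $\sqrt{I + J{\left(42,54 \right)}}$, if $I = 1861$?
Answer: $2 \sqrt{547 + 81 i \sqrt{2}} \approx 47.029 + 4.8715 i$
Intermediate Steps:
$J{\left(z,w \right)} = 3 + w + w \left(5 + 6 i \sqrt{2}\right)$ ($J{\left(z,w \right)} = 3 + \left(\left(5 + 6 \sqrt{-2}\right) w + w\right) = 3 + \left(\left(5 + 6 i \sqrt{2}\right) w + w\right) = 3 + \left(w \left(5 + 6 i \sqrt{2}\right) + w\right) = 3 + \left(w + w \left(5 + 6 i \sqrt{2}\right)\right) = 3 + w + w \left(5 + 6 i \sqrt{2}\right)$)
$\sqrt{I + J{\left(42,54 \right)}} = \sqrt{1861 + \left(3 + 6 \cdot 54 + 6 i 54 \sqrt{2}\right)} = \sqrt{1861 + \left(3 + 324 + 324 i \sqrt{2}\right)} = \sqrt{1861 + \left(327 + 324 i \sqrt{2}\right)} = \sqrt{2188 + 324 i \sqrt{2}}$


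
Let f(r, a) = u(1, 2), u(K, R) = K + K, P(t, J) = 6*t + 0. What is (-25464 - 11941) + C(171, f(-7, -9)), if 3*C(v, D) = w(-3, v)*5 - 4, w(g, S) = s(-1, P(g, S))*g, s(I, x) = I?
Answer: -112204/3 ≈ -37401.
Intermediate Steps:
P(t, J) = 6*t
u(K, R) = 2*K
f(r, a) = 2 (f(r, a) = 2*1 = 2)
w(g, S) = -g
C(v, D) = 11/3 (C(v, D) = (-1*(-3)*5 - 4)/3 = (3*5 - 4)/3 = (15 - 4)/3 = (1/3)*11 = 11/3)
(-25464 - 11941) + C(171, f(-7, -9)) = (-25464 - 11941) + 11/3 = -37405 + 11/3 = -112204/3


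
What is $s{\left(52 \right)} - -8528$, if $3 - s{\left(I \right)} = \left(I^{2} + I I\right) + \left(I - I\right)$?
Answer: $3123$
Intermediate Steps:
$s{\left(I \right)} = 3 - 2 I^{2}$ ($s{\left(I \right)} = 3 - \left(\left(I^{2} + I I\right) + \left(I - I\right)\right) = 3 - \left(\left(I^{2} + I^{2}\right) + 0\right) = 3 - \left(2 I^{2} + 0\right) = 3 - 2 I^{2}$)
$s{\left(52 \right)} - -8528 = \left(3 - 2 \cdot 52^{2}\right) - -8528 = \left(3 - 5408\right) + 8528 = -5405 + 8528 = 3123$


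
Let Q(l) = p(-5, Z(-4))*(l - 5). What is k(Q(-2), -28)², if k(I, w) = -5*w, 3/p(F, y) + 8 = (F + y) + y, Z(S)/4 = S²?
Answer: 19600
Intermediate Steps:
Z(S) = 4*S²
p(F, y) = 3/(-8 + F + 2*y) (p(F, y) = 3/(-8 + ((F + y) + y)) = 3/(-8 + (F + 2*y)) = 3/(-8 + F + 2*y))
Q(l) = -3/23 + 3*l/115 (Q(l) = (3/(-8 - 5 + 2*(4*(-4)²)))*(l - 5) = (3/(-8 - 5 + 2*(4*16)))*(-5 + l) = (3/(-8 - 5 + 2*64))*(-5 + l) = (3/(-8 - 5 + 128))*(-5 + l) = (3/115)*(-5 + l) = (3*(1/115))*(-5 + l) = 3*(-5 + l)/115 = -3/23 + 3*l/115)
k(Q(-2), -28)² = (-5*(-28))² = 140² = 19600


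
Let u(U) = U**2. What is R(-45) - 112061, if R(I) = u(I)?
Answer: -110036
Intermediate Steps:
R(I) = I**2
R(-45) - 112061 = (-45)**2 - 112061 = 2025 - 112061 = -110036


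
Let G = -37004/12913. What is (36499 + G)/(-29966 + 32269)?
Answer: 471274583/29738639 ≈ 15.847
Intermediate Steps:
G = -37004/12913 (G = -37004*1/12913 = -37004/12913 ≈ -2.8656)
(36499 + G)/(-29966 + 32269) = (36499 - 37004/12913)/(-29966 + 32269) = (471274583/12913)/2303 = (471274583/12913)*(1/2303) = 471274583/29738639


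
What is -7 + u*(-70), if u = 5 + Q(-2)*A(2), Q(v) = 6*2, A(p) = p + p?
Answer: -3717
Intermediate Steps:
A(p) = 2*p
Q(v) = 12
u = 53 (u = 5 + 12*(2*2) = 5 + 12*4 = 5 + 48 = 53)
-7 + u*(-70) = -7 + 53*(-70) = -7 - 3710 = -3717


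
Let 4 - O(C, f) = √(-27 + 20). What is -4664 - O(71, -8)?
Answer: -4668 + I*√7 ≈ -4668.0 + 2.6458*I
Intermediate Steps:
O(C, f) = 4 - I*√7 (O(C, f) = 4 - √(-27 + 20) = 4 - √(-7) = 4 - I*√7)
-4664 - O(71, -8) = -4664 - (4 - I*√7) = -4664 + (-4 + I*√7) = -4668 + I*√7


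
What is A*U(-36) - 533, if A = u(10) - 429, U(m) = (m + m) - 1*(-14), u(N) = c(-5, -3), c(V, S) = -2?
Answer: 24465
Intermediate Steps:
u(N) = -2
U(m) = 14 + 2*m (U(m) = 2*m + 14 = 14 + 2*m)
A = -431 (A = -2 - 429 = -431)
A*U(-36) - 533 = -431*(14 + 2*(-36)) - 533 = -431*(14 - 72) - 533 = -431*(-58) - 533 = 24998 - 533 = 24465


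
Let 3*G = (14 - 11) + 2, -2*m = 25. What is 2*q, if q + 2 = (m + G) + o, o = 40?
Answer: 163/3 ≈ 54.333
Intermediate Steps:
m = -25/2 (m = -½*25 = -25/2 ≈ -12.500)
G = 5/3 (G = ((14 - 11) + 2)/3 = (3 + 2)/3 = (⅓)*5 = 5/3 ≈ 1.6667)
q = 163/6 (q = -2 + ((-25/2 + 5/3) + 40) = -2 + (-65/6 + 40) = -2 + 175/6 = 163/6 ≈ 27.167)
2*q = 2*(163/6) = 163/3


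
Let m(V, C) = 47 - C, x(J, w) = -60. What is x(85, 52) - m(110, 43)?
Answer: -64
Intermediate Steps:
x(85, 52) - m(110, 43) = -60 - (47 - 1*43) = -60 - (47 - 43) = -60 - 1*4 = -60 - 4 = -64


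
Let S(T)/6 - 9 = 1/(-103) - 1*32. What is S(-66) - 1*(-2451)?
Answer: 238233/103 ≈ 2312.9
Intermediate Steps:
S(T) = -14220/103 (S(T) = 54 + 6*(1/(-103) - 1*32) = 54 + 6*(-1/103 - 32) = 54 + 6*(-3297/103) = 54 - 19782/103 = -14220/103)
S(-66) - 1*(-2451) = -14220/103 - 1*(-2451) = -14220/103 + 2451 = 238233/103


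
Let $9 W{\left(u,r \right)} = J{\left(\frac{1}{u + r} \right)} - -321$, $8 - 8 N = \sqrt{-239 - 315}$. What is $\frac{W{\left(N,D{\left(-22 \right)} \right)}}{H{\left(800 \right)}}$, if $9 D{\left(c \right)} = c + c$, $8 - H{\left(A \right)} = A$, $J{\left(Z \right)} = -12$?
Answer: $- \frac{103}{2376} \approx -0.04335$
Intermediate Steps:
$N = 1 - \frac{i \sqrt{554}}{8}$ ($N = 1 - \frac{\sqrt{-239 - 315}}{8} = 1 - \frac{\sqrt{-554}}{8} = 1 - \frac{i \sqrt{554}}{8} \approx 1.0 - 2.9422 i$)
$H{\left(A \right)} = 8 - A$
$D{\left(c \right)} = \frac{2 c}{9}$ ($D{\left(c \right)} = \frac{c + c}{9} = \frac{2 c}{9}$)
$W{\left(u,r \right)} = \frac{103}{3}$ ($W{\left(u,r \right)} = \frac{-12 - -321}{9} = \frac{-12 + 321}{9} = \frac{1}{9} \cdot 309 = \frac{103}{3}$)
$\frac{W{\left(N,D{\left(-22 \right)} \right)}}{H{\left(800 \right)}} = \frac{103}{3 \left(8 - 800\right)} = \frac{103}{3 \left(-792\right)} = \frac{103}{3} \left(- \frac{1}{792}\right) = - \frac{103}{2376}$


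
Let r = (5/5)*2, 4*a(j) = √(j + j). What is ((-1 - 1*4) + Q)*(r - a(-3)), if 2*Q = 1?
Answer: -9 + 9*I*√6/8 ≈ -9.0 + 2.7557*I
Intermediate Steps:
Q = ½ (Q = (½)*1 = ½ ≈ 0.50000)
a(j) = √2*√j/4 (a(j) = √(j + j)/4 = √(2*j)/4 = (√2*√j)/4 = √2*√j/4)
r = 2 (r = (5*(⅕))*2 = 1*2 = 2)
((-1 - 1*4) + Q)*(r - a(-3)) = ((-1 - 1*4) + ½)*(2 - √2*√(-3)/4) = ((-1 - 4) + ½)*(2 - √2*I*√3/4) = (-5 + ½)*(2 - I*√6/4) = -9*(2 - I*√6/4)/2 = -9 + 9*I*√6/8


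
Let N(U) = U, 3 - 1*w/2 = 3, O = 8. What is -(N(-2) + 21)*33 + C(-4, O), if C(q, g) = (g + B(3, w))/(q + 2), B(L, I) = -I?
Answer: -631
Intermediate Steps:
w = 0 (w = 6 - 2*3 = 6 - 6 = 0)
C(q, g) = g/(2 + q) (C(q, g) = (g - 1*0)/(q + 2) = (g + 0)/(2 + q) = g/(2 + q))
-(N(-2) + 21)*33 + C(-4, O) = -(-2 + 21)*33 + 8/(2 - 4) = -1*19*33 + 8/(-2) = -19*33 + 8*(-1/2) = -627 - 4 = -631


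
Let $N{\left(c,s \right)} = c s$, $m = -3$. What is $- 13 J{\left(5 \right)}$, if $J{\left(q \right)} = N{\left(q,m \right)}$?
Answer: $195$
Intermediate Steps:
$J{\left(q \right)} = - 3 q$ ($J{\left(q \right)} = q \left(-3\right) = - 3 q$)
$- 13 J{\left(5 \right)} = - 13 \left(\left(-3\right) 5\right) = \left(-13\right) \left(-15\right) = 195$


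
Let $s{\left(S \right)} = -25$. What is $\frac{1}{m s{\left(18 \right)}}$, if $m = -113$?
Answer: $\frac{1}{2825} \approx 0.00035398$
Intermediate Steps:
$\frac{1}{m s{\left(18 \right)}} = \frac{1}{\left(-113\right) \left(-25\right)} = \frac{1}{2825}$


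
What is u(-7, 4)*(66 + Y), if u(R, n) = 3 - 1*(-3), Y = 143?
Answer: 1254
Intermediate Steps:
u(R, n) = 6 (u(R, n) = 3 + 3 = 6)
u(-7, 4)*(66 + Y) = 6*(66 + 143) = 6*209 = 1254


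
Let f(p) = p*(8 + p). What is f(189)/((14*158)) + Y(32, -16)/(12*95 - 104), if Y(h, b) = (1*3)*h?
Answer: 1385205/81844 ≈ 16.925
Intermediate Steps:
Y(h, b) = 3*h
f(189)/((14*158)) + Y(32, -16)/(12*95 - 104) = (189*(8 + 189))/((14*158)) + (3*32)/(12*95 - 104) = (189*197)/2212 + 96/(1140 - 104) = 37233*(1/2212) + 96/1036 = 5319/316 + 96*(1/1036) = 5319/316 + 24/259 = 1385205/81844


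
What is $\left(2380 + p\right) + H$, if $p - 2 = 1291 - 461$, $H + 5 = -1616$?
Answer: $1591$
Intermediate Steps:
$H = -1621$ ($H = -5 - 1616 = -1621$)
$p = 832$ ($p = 2 + \left(1291 - 461\right) = 2 + 830 = 832$)
$\left(2380 + p\right) + H = \left(2380 + 832\right) - 1621 = 3212 - 1621 = 1591$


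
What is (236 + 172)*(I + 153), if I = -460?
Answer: -125256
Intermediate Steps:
(236 + 172)*(I + 153) = (236 + 172)*(-460 + 153) = 408*(-307) = -125256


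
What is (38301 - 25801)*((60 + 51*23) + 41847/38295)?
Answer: 1064405000/69 ≈ 1.5426e+7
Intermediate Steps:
(38301 - 25801)*((60 + 51*23) + 41847/38295) = 12500*((60 + 1173) + 41847*(1/38295)) = 12500*(1233 + 377/345) = 12500*(425762/345) = 1064405000/69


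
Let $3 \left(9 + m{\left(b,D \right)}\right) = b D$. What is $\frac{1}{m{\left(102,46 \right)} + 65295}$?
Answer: $\frac{1}{66850} \approx 1.4959 \cdot 10^{-5}$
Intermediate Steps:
$m{\left(b,D \right)} = -9 + \frac{D b}{3}$ ($m{\left(b,D \right)} = -9 + \frac{b D}{3} = -9 + \frac{D b}{3}$)
$\frac{1}{m{\left(102,46 \right)} + 65295} = \frac{1}{\left(-9 + \frac{1}{3} \cdot 46 \cdot 102\right) + 65295} = \frac{1}{\left(-9 + 1564\right) + 65295} = \frac{1}{1555 + 65295} = \frac{1}{66850}$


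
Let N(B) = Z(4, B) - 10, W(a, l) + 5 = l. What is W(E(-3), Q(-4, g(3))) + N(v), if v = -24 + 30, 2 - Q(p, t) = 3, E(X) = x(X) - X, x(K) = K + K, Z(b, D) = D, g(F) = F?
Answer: -10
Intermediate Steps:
x(K) = 2*K
E(X) = X (E(X) = 2*X - X = X)
Q(p, t) = -1 (Q(p, t) = 2 - 1*3 = 2 - 3 = -1)
v = 6
W(a, l) = -5 + l
N(B) = -10 + B (N(B) = B - 10 = -10 + B)
W(E(-3), Q(-4, g(3))) + N(v) = (-5 - 1) + (-10 + 6) = -6 - 4 = -10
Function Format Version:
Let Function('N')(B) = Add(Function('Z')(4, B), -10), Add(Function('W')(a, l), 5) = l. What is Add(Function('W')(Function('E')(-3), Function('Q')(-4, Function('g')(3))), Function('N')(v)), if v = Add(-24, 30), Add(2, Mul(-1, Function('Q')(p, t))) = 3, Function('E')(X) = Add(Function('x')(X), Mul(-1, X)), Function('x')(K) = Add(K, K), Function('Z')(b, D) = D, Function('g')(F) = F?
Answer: -10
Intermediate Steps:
Function('x')(K) = Mul(2, K)
Function('E')(X) = X (Function('E')(X) = Add(Mul(2, X), Mul(-1, X)) = X)
Function('Q')(p, t) = -1 (Function('Q')(p, t) = Add(2, Mul(-1, 3)) = Add(2, -3) = -1)
v = 6
Function('W')(a, l) = Add(-5, l)
Function('N')(B) = Add(-10, B) (Function('N')(B) = Add(B, -10) = Add(-10, B))
Add(Function('W')(Function('E')(-3), Function('Q')(-4, Function('g')(3))), Function('N')(v)) = Add(Add(-5, -1), Add(-10, 6)) = Add(-6, -4) = -10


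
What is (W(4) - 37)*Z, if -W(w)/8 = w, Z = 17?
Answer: -1173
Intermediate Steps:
W(w) = -8*w
(W(4) - 37)*Z = (-8*4 - 37)*17 = (-32 - 37)*17 = -69*17 = -1173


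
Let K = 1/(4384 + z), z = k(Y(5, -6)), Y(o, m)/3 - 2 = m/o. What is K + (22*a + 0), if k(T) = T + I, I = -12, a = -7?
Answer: -3368283/21872 ≈ -154.00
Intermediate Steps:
Y(o, m) = 6 + 3*m/o (Y(o, m) = 6 + 3*(m/o) = 6 + 3*m/o)
k(T) = -12 + T (k(T) = T - 12 = -12 + T)
z = -48/5 (z = -12 + (6 + 3*(-6)/5) = -12 + (6 + 3*(-6)*(⅕)) = -12 + (6 - 18/5) = -12 + 12/5 = -48/5 ≈ -9.6000)
K = 5/21872 (K = 1/(4384 - 48/5) = 1/(21872/5) = 5/21872 ≈ 0.00022860)
K + (22*a + 0) = 5/21872 + (22*(-7) + 0) = 5/21872 + (-154 + 0) = 5/21872 - 154 = -3368283/21872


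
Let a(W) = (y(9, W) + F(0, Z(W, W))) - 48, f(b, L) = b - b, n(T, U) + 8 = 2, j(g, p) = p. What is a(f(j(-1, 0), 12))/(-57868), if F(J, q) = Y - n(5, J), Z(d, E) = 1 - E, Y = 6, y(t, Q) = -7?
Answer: 43/57868 ≈ 0.00074307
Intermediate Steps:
n(T, U) = -6 (n(T, U) = -8 + 2 = -6)
F(J, q) = 12 (F(J, q) = 6 - 1*(-6) = 6 + 6 = 12)
f(b, L) = 0
a(W) = -43 (a(W) = (-7 + 12) - 48 = 5 - 48 = -43)
a(f(j(-1, 0), 12))/(-57868) = -43/(-57868) = -43*(-1/57868) = 43/57868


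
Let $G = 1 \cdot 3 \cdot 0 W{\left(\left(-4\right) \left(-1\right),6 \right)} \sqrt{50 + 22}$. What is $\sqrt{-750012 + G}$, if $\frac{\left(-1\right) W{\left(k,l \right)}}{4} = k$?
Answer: $2 i \sqrt{187503} \approx 866.03 i$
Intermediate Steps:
$W{\left(k,l \right)} = - 4 k$
$G = 0$ ($G = 1 \cdot 3 \cdot 0 \left(- 4 \left(\left(-4\right) \left(-1\right)\right)\right) \sqrt{50 + 22} = 3 \cdot 0 \left(\left(-4\right) 4\right) \sqrt{72} = 0 \left(-16\right) 6 \sqrt{2} = 0 \cdot 6 \sqrt{2} = 0$)
$\sqrt{-750012 + G} = \sqrt{-750012 + 0} = \sqrt{-750012} = 2 i \sqrt{187503}$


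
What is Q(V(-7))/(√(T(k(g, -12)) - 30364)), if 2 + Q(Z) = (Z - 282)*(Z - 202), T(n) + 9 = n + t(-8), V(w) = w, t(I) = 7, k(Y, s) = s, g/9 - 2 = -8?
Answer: -20133*I*√30378/10126 ≈ -346.54*I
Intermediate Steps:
g = -54 (g = 18 + 9*(-8) = 18 - 72 = -54)
T(n) = -2 + n (T(n) = -9 + (n + 7) = -9 + (7 + n) = -2 + n)
Q(Z) = -2 + (-282 + Z)*(-202 + Z) (Q(Z) = -2 + (Z - 282)*(Z - 202) = -2 + (-282 + Z)*(-202 + Z))
Q(V(-7))/(√(T(k(g, -12)) - 30364)) = (56962 + (-7)² - 484*(-7))/(√((-2 - 12) - 30364)) = (56962 + 49 + 3388)/(√(-14 - 30364)) = 60399/(√(-30378)) = 60399/((I*√30378)) = 60399*(-I*√30378/30378) = -20133*I*√30378/10126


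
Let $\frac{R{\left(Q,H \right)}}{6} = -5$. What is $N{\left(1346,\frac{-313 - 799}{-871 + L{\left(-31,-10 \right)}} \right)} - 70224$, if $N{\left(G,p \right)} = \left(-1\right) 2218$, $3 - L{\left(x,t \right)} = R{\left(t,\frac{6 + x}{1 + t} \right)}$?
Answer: $-72442$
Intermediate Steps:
$R{\left(Q,H \right)} = -30$ ($R{\left(Q,H \right)} = 6 \left(-5\right) = -30$)
$L{\left(x,t \right)} = 33$ ($L{\left(x,t \right)} = 3 - -30 = 3 + 30 = 33$)
$N{\left(G,p \right)} = -2218$
$N{\left(1346,\frac{-313 - 799}{-871 + L{\left(-31,-10 \right)}} \right)} - 70224 = -2218 - 70224 = -72442$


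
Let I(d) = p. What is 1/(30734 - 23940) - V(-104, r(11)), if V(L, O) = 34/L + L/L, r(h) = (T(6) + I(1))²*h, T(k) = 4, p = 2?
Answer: -118869/176644 ≈ -0.67293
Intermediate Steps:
I(d) = 2
r(h) = 36*h (r(h) = (4 + 2)²*h = 6²*h = 36*h)
V(L, O) = 1 + 34/L (V(L, O) = 34/L + 1 = 1 + 34/L)
1/(30734 - 23940) - V(-104, r(11)) = 1/(30734 - 23940) - (34 - 104)/(-104) = 1/6794 - (-1)*(-70)/104 = 1/6794 - 1*35/52 = 1/6794 - 35/52 = -118869/176644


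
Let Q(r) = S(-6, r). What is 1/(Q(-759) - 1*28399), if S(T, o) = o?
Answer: -1/29158 ≈ -3.4296e-5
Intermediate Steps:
Q(r) = r
1/(Q(-759) - 1*28399) = 1/(-759 - 1*28399) = 1/(-759 - 28399) = 1/(-29158) = -1/29158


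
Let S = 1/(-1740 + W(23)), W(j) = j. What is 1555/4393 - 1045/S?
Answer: 7882207700/4393 ≈ 1.7943e+6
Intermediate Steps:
S = -1/1717 (S = 1/(-1740 + 23) = 1/(-1717) = -1/1717 ≈ -0.00058241)
1555/4393 - 1045/S = 1555/4393 - 1045/(-1/1717) = 1555*(1/4393) - 1045*(-1717) = 1555/4393 + 1794265 = 7882207700/4393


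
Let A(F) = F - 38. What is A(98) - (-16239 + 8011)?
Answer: 8288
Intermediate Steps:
A(F) = -38 + F
A(98) - (-16239 + 8011) = (-38 + 98) - (-16239 + 8011) = 60 - 1*(-8228) = 60 + 8228 = 8288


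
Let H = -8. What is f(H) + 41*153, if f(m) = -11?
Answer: 6262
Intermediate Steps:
f(H) + 41*153 = -11 + 41*153 = -11 + 6273 = 6262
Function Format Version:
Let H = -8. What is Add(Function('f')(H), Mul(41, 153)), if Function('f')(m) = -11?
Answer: 6262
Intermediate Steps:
Add(Function('f')(H), Mul(41, 153)) = Add(-11, Mul(41, 153)) = Add(-11, 6273) = 6262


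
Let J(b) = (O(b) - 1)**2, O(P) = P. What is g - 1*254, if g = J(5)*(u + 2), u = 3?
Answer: -174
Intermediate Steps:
J(b) = (-1 + b)**2 (J(b) = (b - 1)**2 = (-1 + b)**2)
g = 80 (g = (-1 + 5)**2*(3 + 2) = 4**2*5 = 16*5 = 80)
g - 1*254 = 80 - 1*254 = 80 - 254 = -174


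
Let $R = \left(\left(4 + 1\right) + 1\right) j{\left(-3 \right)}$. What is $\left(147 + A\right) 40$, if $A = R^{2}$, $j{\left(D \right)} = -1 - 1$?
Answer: $11640$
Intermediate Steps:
$j{\left(D \right)} = -2$ ($j{\left(D \right)} = -1 - 1 = -2$)
$R = -12$ ($R = \left(\left(4 + 1\right) + 1\right) \left(-2\right) = \left(5 + 1\right) \left(-2\right) = 6 \left(-2\right) = -12$)
$A = 144$ ($A = \left(-12\right)^{2} = 144$)
$\left(147 + A\right) 40 = \left(147 + 144\right) 40 = 291 \cdot 40 = 11640$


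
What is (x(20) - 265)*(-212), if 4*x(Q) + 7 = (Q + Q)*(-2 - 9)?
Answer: 79871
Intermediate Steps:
x(Q) = -7/4 - 11*Q/2 (x(Q) = -7/4 + ((Q + Q)*(-2 - 9))/4 = -7/4 + ((2*Q)*(-11))/4 = -7/4 + (-22*Q)/4 = -7/4 - 11*Q/2)
(x(20) - 265)*(-212) = ((-7/4 - 11/2*20) - 265)*(-212) = ((-7/4 - 110) - 265)*(-212) = (-447/4 - 265)*(-212) = -1507/4*(-212) = 79871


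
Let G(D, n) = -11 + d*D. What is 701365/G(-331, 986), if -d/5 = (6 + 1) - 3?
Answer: 701365/6609 ≈ 106.12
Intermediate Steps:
d = -20 (d = -5*((6 + 1) - 3) = -5*(7 - 3) = -5*4 = -20)
G(D, n) = -11 - 20*D
701365/G(-331, 986) = 701365/(-11 - 20*(-331)) = 701365/(-11 + 6620) = 701365/6609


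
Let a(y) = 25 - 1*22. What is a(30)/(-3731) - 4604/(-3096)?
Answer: 4292059/2887794 ≈ 1.4863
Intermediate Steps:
a(y) = 3 (a(y) = 25 - 22 = 3)
a(30)/(-3731) - 4604/(-3096) = 3/(-3731) - 4604/(-3096) = 3*(-1/3731) - 4604*(-1/3096) = -3/3731 + 1151/774 = 4292059/2887794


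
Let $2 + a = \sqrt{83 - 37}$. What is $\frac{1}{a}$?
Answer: $\frac{1}{21} + \frac{\sqrt{46}}{42} \approx 0.2091$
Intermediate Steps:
$a = -2 + \sqrt{46}$ ($a = -2 + \sqrt{83 - 37} = -2 + \sqrt{46} \approx 4.7823$)
$\frac{1}{a} = \frac{1}{-2 + \sqrt{46}}$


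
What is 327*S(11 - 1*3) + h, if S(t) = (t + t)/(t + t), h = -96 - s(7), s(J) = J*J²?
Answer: -112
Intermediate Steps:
s(J) = J³
h = -439 (h = -96 - 1*7³ = -96 - 1*343 = -96 - 343 = -439)
S(t) = 1 (S(t) = (2*t)/((2*t)) = (2*t)*(1/(2*t)) = 1)
327*S(11 - 1*3) + h = 327*1 - 439 = 327 - 439 = -112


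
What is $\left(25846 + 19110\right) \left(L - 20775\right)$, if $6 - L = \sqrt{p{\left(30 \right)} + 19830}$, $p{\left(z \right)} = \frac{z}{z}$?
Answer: $-933691164 - 44956 \sqrt{19831} \approx -9.4002 \cdot 10^{8}$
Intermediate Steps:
$p{\left(z \right)} = 1$
$L = 6 - \sqrt{19831}$ ($L = 6 - \sqrt{1 + 19830} = 6 - \sqrt{19831} \approx -134.82$)
$\left(25846 + 19110\right) \left(L - 20775\right) = \left(25846 + 19110\right) \left(\left(6 - \sqrt{19831}\right) - 20775\right) = 44956 \left(-20769 - \sqrt{19831}\right) = -933691164 - 44956 \sqrt{19831}$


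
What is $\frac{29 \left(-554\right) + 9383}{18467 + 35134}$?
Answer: $- \frac{6683}{53601} \approx -0.12468$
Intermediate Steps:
$\frac{29 \left(-554\right) + 9383}{18467 + 35134} = \frac{-16066 + 9383}{53601} = \left(-6683\right) \frac{1}{53601} = - \frac{6683}{53601}$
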